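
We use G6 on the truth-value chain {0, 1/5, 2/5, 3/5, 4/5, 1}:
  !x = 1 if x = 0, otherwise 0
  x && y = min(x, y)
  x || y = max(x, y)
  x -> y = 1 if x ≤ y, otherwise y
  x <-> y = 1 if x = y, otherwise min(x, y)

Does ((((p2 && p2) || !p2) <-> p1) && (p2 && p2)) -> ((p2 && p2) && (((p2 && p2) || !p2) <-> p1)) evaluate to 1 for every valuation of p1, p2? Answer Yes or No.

At p1 = 1/5, p2 = 3/5, for instance:
p2 && p2 = 3/5 && 3/5 = 3/5
!p2 = !3/5 = 0
(p2 && p2) || !p2 = 3/5 || 0 = 3/5
((p2 && p2) || !p2) <-> p1 = 3/5 <-> 1/5 = 1/5
p2 && p2 = 3/5 && 3/5 = 3/5
(((p2 && p2) || !p2) <-> p1) && (p2 && p2) = 1/5 && 3/5 = 1/5
(p2 && p2) && (((p2 && p2) || !p2) <-> p1) = 3/5 && 1/5 = 1/5
((((p2 && p2) || !p2) <-> p1) && (p2 && p2)) -> ((p2 && p2) && (((p2 && p2) || !p2) <-> p1)) = 1/5 -> 1/5 = 1
and checking the remaining 35 assignments likewise gives ≥ 1 in every case.

Yes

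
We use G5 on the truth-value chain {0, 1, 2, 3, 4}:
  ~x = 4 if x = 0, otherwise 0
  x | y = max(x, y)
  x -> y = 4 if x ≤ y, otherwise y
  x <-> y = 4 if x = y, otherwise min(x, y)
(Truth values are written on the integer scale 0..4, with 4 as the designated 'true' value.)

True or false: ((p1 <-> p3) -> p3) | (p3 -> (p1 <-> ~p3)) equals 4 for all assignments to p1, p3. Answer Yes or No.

No

Counterexample: take p1 = 1, p3 = 1.
p1 <-> p3 = 1 <-> 1 = 4
(p1 <-> p3) -> p3 = 4 -> 1 = 1
~p3 = ~1 = 0
p1 <-> ~p3 = 1 <-> 0 = 0
p3 -> (p1 <-> ~p3) = 1 -> 0 = 0
((p1 <-> p3) -> p3) | (p3 -> (p1 <-> ~p3)) = 1 | 0 = 1
This gives 1 ≠ 4.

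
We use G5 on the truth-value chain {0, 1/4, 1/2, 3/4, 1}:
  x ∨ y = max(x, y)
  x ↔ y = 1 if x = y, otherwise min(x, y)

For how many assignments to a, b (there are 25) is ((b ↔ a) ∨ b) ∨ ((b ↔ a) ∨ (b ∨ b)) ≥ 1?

value 1: 9 assignments (counts)
value 3/4: 4 assignments
value 1/2: 4 assignments
value 1/4: 4 assignments
value 0: 4 assignments
So 9 of the 25 assignments meet the threshold.

9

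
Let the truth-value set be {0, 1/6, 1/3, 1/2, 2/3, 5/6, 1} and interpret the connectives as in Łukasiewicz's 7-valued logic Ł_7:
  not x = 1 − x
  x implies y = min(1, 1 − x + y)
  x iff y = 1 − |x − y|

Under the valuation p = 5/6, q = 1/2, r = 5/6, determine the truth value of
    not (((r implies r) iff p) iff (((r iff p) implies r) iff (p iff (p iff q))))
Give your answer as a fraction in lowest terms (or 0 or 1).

1/6

r implies r = 5/6 implies 5/6 = 1
(r implies r) iff p = 1 iff 5/6 = 5/6
r iff p = 5/6 iff 5/6 = 1
(r iff p) implies r = 1 implies 5/6 = 5/6
p iff q = 5/6 iff 1/2 = 2/3
p iff (p iff q) = 5/6 iff 2/3 = 5/6
((r iff p) implies r) iff (p iff (p iff q)) = 5/6 iff 5/6 = 1
((r implies r) iff p) iff (((r iff p) implies r) iff (p iff (p iff q))) = 5/6 iff 1 = 5/6
not (((r implies r) iff p) iff (((r iff p) implies r) iff (p iff (p iff q)))) = not 5/6 = 1/6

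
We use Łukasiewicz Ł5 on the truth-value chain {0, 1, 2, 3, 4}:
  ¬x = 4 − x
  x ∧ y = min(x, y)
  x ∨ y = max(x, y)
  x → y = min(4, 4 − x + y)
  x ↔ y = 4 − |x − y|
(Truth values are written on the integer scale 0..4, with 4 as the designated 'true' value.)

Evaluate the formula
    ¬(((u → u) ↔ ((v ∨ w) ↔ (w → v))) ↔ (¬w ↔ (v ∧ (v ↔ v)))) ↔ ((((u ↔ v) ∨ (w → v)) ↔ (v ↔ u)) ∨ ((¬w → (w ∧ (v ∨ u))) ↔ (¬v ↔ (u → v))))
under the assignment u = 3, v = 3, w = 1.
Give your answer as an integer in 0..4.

1

u → u = 3 → 3 = 4
v ∨ w = 3 ∨ 1 = 3
w → v = 1 → 3 = 4
(v ∨ w) ↔ (w → v) = 3 ↔ 4 = 3
(u → u) ↔ ((v ∨ w) ↔ (w → v)) = 4 ↔ 3 = 3
¬w = ¬1 = 3
v ↔ v = 3 ↔ 3 = 4
v ∧ (v ↔ v) = 3 ∧ 4 = 3
¬w ↔ (v ∧ (v ↔ v)) = 3 ↔ 3 = 4
((u → u) ↔ ((v ∨ w) ↔ (w → v))) ↔ (¬w ↔ (v ∧ (v ↔ v))) = 3 ↔ 4 = 3
¬(((u → u) ↔ ((v ∨ w) ↔ (w → v))) ↔ (¬w ↔ (v ∧ (v ↔ v)))) = ¬3 = 1
u ↔ v = 3 ↔ 3 = 4
w → v = 1 → 3 = 4
(u ↔ v) ∨ (w → v) = 4 ∨ 4 = 4
v ↔ u = 3 ↔ 3 = 4
((u ↔ v) ∨ (w → v)) ↔ (v ↔ u) = 4 ↔ 4 = 4
¬w = ¬1 = 3
v ∨ u = 3 ∨ 3 = 3
w ∧ (v ∨ u) = 1 ∧ 3 = 1
¬w → (w ∧ (v ∨ u)) = 3 → 1 = 2
¬v = ¬3 = 1
u → v = 3 → 3 = 4
¬v ↔ (u → v) = 1 ↔ 4 = 1
(¬w → (w ∧ (v ∨ u))) ↔ (¬v ↔ (u → v)) = 2 ↔ 1 = 3
(((u ↔ v) ∨ (w → v)) ↔ (v ↔ u)) ∨ ((¬w → (w ∧ (v ∨ u))) ↔ (¬v ↔ (u → v))) = 4 ∨ 3 = 4
¬(((u → u) ↔ ((v ∨ w) ↔ (w → v))) ↔ (¬w ↔ (v ∧ (v ↔ v)))) ↔ ((((u ↔ v) ∨ (w → v)) ↔ (v ↔ u)) ∨ ((¬w → (w ∧ (v ∨ u))) ↔ (¬v ↔ (u → v)))) = 1 ↔ 4 = 1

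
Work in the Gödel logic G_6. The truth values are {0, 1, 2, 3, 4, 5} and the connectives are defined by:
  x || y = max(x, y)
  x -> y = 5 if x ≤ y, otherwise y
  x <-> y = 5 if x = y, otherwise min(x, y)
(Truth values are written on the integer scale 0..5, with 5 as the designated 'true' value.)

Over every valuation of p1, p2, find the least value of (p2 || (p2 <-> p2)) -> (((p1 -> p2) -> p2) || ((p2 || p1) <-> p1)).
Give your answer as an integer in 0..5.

Take p1 = 0, p2 = 1:
p2 <-> p2 = 1 <-> 1 = 5
p2 || (p2 <-> p2) = 1 || 5 = 5
p1 -> p2 = 0 -> 1 = 5
(p1 -> p2) -> p2 = 5 -> 1 = 1
p2 || p1 = 1 || 0 = 1
(p2 || p1) <-> p1 = 1 <-> 0 = 0
((p1 -> p2) -> p2) || ((p2 || p1) <-> p1) = 1 || 0 = 1
(p2 || (p2 <-> p2)) -> (((p1 -> p2) -> p2) || ((p2 || p1) <-> p1)) = 5 -> 1 = 1
No assignment yields a value below 1, so this is the minimum.

1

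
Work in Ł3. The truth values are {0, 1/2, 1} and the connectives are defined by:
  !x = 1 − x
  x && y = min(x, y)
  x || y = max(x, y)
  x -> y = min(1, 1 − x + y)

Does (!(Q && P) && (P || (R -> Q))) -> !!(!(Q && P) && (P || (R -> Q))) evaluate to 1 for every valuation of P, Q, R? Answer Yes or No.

At P = 0, Q = 0, R = 1/2, for instance:
Q && P = 0 && 0 = 0
!(Q && P) = !0 = 1
R -> Q = 1/2 -> 0 = 1/2
P || (R -> Q) = 0 || 1/2 = 1/2
!(Q && P) && (P || (R -> Q)) = 1 && 1/2 = 1/2
!(!(Q && P) && (P || (R -> Q))) = !1/2 = 1/2
!!(!(Q && P) && (P || (R -> Q))) = !1/2 = 1/2
(!(Q && P) && (P || (R -> Q))) -> !!(!(Q && P) && (P || (R -> Q))) = 1/2 -> 1/2 = 1
and checking the remaining 26 assignments likewise gives ≥ 1 in every case.

Yes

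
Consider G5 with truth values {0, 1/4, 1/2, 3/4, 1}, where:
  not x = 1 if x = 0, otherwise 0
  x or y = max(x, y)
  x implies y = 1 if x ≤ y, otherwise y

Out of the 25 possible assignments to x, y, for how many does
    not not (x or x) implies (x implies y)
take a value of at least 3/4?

value 1: 15 assignments (counts)
value 3/4: 1 assignment (counts)
value 1/2: 2 assignments
value 1/4: 3 assignments
value 0: 4 assignments
So 16 of the 25 assignments meet the threshold.

16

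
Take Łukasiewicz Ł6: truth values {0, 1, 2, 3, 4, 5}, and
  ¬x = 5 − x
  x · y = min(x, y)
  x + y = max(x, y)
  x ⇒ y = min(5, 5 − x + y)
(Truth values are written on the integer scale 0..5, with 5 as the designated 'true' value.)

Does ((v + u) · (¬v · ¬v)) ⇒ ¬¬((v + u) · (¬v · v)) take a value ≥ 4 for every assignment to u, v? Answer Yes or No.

No

Counterexample: take u = 2, v = 0.
v + u = 0 + 2 = 2
¬v = ¬0 = 5
¬v = ¬0 = 5
¬v · ¬v = 5 · 5 = 5
(v + u) · (¬v · ¬v) = 2 · 5 = 2
v + u = 0 + 2 = 2
¬v = ¬0 = 5
¬v · v = 5 · 0 = 0
(v + u) · (¬v · v) = 2 · 0 = 0
¬((v + u) · (¬v · v)) = ¬0 = 5
¬¬((v + u) · (¬v · v)) = ¬5 = 0
((v + u) · (¬v · ¬v)) ⇒ ¬¬((v + u) · (¬v · v)) = 2 ⇒ 0 = 3
This gives 3, which is below 4.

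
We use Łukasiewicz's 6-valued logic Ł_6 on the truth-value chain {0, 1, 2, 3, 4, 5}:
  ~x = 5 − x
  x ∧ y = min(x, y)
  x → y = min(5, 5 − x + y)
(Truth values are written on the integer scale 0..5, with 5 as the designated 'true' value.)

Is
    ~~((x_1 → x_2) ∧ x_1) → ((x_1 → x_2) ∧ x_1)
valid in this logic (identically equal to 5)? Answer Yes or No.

At x_1 = 5, x_2 = 2, for instance:
x_1 → x_2 = 5 → 2 = 2
(x_1 → x_2) ∧ x_1 = 2 ∧ 5 = 2
~((x_1 → x_2) ∧ x_1) = ~2 = 3
~~((x_1 → x_2) ∧ x_1) = ~3 = 2
~~((x_1 → x_2) ∧ x_1) → ((x_1 → x_2) ∧ x_1) = 2 → 2 = 5
and checking the remaining 35 assignments likewise gives ≥ 5 in every case.

Yes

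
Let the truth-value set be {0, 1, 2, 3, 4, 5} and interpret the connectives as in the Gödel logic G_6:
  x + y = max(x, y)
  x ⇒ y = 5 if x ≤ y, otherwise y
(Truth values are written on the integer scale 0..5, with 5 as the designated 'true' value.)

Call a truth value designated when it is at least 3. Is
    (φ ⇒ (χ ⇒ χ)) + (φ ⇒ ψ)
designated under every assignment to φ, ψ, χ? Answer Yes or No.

Yes

At φ = 2, ψ = 4, χ = 1, for instance:
χ ⇒ χ = 1 ⇒ 1 = 5
φ ⇒ (χ ⇒ χ) = 2 ⇒ 5 = 5
φ ⇒ ψ = 2 ⇒ 4 = 5
(φ ⇒ (χ ⇒ χ)) + (φ ⇒ ψ) = 5 + 5 = 5
and checking the remaining 215 assignments likewise gives ≥ 3 in every case.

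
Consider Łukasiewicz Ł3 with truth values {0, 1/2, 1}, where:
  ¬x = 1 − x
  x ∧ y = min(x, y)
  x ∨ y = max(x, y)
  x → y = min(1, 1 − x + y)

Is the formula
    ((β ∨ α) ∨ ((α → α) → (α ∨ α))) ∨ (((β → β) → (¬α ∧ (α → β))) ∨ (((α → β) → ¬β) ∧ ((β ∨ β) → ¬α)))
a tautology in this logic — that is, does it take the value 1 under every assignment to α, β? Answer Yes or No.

Counterexample: take α = 1/2, β = 1/2.
β ∨ α = 1/2 ∨ 1/2 = 1/2
α → α = 1/2 → 1/2 = 1
α ∨ α = 1/2 ∨ 1/2 = 1/2
(α → α) → (α ∨ α) = 1 → 1/2 = 1/2
(β ∨ α) ∨ ((α → α) → (α ∨ α)) = 1/2 ∨ 1/2 = 1/2
β → β = 1/2 → 1/2 = 1
¬α = ¬1/2 = 1/2
α → β = 1/2 → 1/2 = 1
¬α ∧ (α → β) = 1/2 ∧ 1 = 1/2
(β → β) → (¬α ∧ (α → β)) = 1 → 1/2 = 1/2
α → β = 1/2 → 1/2 = 1
¬β = ¬1/2 = 1/2
(α → β) → ¬β = 1 → 1/2 = 1/2
β ∨ β = 1/2 ∨ 1/2 = 1/2
¬α = ¬1/2 = 1/2
(β ∨ β) → ¬α = 1/2 → 1/2 = 1
((α → β) → ¬β) ∧ ((β ∨ β) → ¬α) = 1/2 ∧ 1 = 1/2
((β → β) → (¬α ∧ (α → β))) ∨ (((α → β) → ¬β) ∧ ((β ∨ β) → ¬α)) = 1/2 ∨ 1/2 = 1/2
((β ∨ α) ∨ ((α → α) → (α ∨ α))) ∨ (((β → β) → (¬α ∧ (α → β))) ∨ (((α → β) → ¬β) ∧ ((β ∨ β) → ¬α))) = 1/2 ∨ 1/2 = 1/2
This gives 1/2 ≠ 1.

No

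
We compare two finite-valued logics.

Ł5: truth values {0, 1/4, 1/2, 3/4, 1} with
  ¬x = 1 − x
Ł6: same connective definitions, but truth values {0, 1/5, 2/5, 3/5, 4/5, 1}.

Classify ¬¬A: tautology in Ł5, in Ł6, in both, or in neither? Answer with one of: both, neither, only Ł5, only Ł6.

In Ł5: at A = 0 the value is 0 — not a tautology.
In Ł6: at A = 0 the value is 0 — not a tautology.

neither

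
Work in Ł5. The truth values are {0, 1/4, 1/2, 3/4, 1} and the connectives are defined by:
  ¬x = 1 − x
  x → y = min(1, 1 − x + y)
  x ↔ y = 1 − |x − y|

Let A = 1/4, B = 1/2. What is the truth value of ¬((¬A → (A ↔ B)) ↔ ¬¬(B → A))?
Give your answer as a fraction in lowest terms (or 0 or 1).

¬A = ¬1/4 = 3/4
A ↔ B = 1/4 ↔ 1/2 = 3/4
¬A → (A ↔ B) = 3/4 → 3/4 = 1
B → A = 1/2 → 1/4 = 3/4
¬(B → A) = ¬3/4 = 1/4
¬¬(B → A) = ¬1/4 = 3/4
(¬A → (A ↔ B)) ↔ ¬¬(B → A) = 1 ↔ 3/4 = 3/4
¬((¬A → (A ↔ B)) ↔ ¬¬(B → A)) = ¬3/4 = 1/4

1/4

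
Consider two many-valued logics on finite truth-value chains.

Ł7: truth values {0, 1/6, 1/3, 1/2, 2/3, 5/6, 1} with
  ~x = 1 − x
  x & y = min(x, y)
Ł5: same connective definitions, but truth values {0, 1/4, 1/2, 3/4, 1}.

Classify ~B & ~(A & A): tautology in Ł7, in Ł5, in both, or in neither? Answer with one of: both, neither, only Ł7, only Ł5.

In Ł7: at A = 0, B = 1/6 the value is 5/6 — not a tautology.
In Ł5: at A = 0, B = 1/4 the value is 3/4 — not a tautology.

neither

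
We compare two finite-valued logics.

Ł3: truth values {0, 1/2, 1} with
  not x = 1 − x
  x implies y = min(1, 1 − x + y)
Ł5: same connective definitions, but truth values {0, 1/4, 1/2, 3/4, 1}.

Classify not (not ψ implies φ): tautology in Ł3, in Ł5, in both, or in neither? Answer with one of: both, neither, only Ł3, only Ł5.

neither

In Ł3: at φ = 0, ψ = 1/2 the value is 1/2 — not a tautology.
In Ł5: at φ = 0, ψ = 1/4 the value is 3/4 — not a tautology.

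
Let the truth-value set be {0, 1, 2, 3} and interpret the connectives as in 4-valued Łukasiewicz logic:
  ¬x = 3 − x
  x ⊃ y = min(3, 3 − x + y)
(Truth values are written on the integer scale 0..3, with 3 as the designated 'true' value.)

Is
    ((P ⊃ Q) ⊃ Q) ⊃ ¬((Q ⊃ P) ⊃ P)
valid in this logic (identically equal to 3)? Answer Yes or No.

No

Counterexample: take P = 0, Q = 2.
P ⊃ Q = 0 ⊃ 2 = 3
(P ⊃ Q) ⊃ Q = 3 ⊃ 2 = 2
Q ⊃ P = 2 ⊃ 0 = 1
(Q ⊃ P) ⊃ P = 1 ⊃ 0 = 2
¬((Q ⊃ P) ⊃ P) = ¬2 = 1
((P ⊃ Q) ⊃ Q) ⊃ ¬((Q ⊃ P) ⊃ P) = 2 ⊃ 1 = 2
This gives 2 ≠ 3.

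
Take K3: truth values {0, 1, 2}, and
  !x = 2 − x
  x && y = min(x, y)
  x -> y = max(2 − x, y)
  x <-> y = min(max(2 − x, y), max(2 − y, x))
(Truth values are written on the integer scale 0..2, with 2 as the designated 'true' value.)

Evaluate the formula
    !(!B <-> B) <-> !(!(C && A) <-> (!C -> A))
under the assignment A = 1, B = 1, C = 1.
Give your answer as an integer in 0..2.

1

!B = !1 = 1
!B <-> B = 1 <-> 1 = 1
!(!B <-> B) = !1 = 1
C && A = 1 && 1 = 1
!(C && A) = !1 = 1
!C = !1 = 1
!C -> A = 1 -> 1 = 1
!(C && A) <-> (!C -> A) = 1 <-> 1 = 1
!(!(C && A) <-> (!C -> A)) = !1 = 1
!(!B <-> B) <-> !(!(C && A) <-> (!C -> A)) = 1 <-> 1 = 1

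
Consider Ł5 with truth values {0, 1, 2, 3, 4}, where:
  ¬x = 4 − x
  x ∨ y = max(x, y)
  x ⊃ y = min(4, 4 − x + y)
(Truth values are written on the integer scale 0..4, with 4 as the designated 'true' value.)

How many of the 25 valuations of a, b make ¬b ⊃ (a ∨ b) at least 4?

18

value 4: 18 assignments (counts)
value 3: 2 assignments
value 2: 3 assignments
value 1: 1 assignment
value 0: 1 assignment
So 18 of the 25 assignments meet the threshold.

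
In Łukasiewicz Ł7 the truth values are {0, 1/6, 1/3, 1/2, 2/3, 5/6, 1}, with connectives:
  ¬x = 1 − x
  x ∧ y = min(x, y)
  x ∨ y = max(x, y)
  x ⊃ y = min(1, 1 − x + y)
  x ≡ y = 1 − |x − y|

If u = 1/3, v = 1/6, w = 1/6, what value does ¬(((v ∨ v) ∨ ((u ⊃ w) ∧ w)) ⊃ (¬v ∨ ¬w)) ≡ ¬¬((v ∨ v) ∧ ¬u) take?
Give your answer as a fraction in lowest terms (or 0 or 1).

v ∨ v = 1/6 ∨ 1/6 = 1/6
u ⊃ w = 1/3 ⊃ 1/6 = 5/6
(u ⊃ w) ∧ w = 5/6 ∧ 1/6 = 1/6
(v ∨ v) ∨ ((u ⊃ w) ∧ w) = 1/6 ∨ 1/6 = 1/6
¬v = ¬1/6 = 5/6
¬w = ¬1/6 = 5/6
¬v ∨ ¬w = 5/6 ∨ 5/6 = 5/6
((v ∨ v) ∨ ((u ⊃ w) ∧ w)) ⊃ (¬v ∨ ¬w) = 1/6 ⊃ 5/6 = 1
¬(((v ∨ v) ∨ ((u ⊃ w) ∧ w)) ⊃ (¬v ∨ ¬w)) = ¬1 = 0
v ∨ v = 1/6 ∨ 1/6 = 1/6
¬u = ¬1/3 = 2/3
(v ∨ v) ∧ ¬u = 1/6 ∧ 2/3 = 1/6
¬((v ∨ v) ∧ ¬u) = ¬1/6 = 5/6
¬¬((v ∨ v) ∧ ¬u) = ¬5/6 = 1/6
¬(((v ∨ v) ∨ ((u ⊃ w) ∧ w)) ⊃ (¬v ∨ ¬w)) ≡ ¬¬((v ∨ v) ∧ ¬u) = 0 ≡ 1/6 = 5/6

5/6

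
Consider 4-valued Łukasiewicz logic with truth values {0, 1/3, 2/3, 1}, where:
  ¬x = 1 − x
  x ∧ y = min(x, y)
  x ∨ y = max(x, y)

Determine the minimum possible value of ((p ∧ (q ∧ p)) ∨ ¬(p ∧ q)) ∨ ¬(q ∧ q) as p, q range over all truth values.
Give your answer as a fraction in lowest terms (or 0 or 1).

2/3

Take p = 1/3, q = 1/3:
q ∧ p = 1/3 ∧ 1/3 = 1/3
p ∧ (q ∧ p) = 1/3 ∧ 1/3 = 1/3
p ∧ q = 1/3 ∧ 1/3 = 1/3
¬(p ∧ q) = ¬1/3 = 2/3
(p ∧ (q ∧ p)) ∨ ¬(p ∧ q) = 1/3 ∨ 2/3 = 2/3
q ∧ q = 1/3 ∧ 1/3 = 1/3
¬(q ∧ q) = ¬1/3 = 2/3
((p ∧ (q ∧ p)) ∨ ¬(p ∧ q)) ∨ ¬(q ∧ q) = 2/3 ∨ 2/3 = 2/3
No assignment yields a value below 2/3, so this is the minimum.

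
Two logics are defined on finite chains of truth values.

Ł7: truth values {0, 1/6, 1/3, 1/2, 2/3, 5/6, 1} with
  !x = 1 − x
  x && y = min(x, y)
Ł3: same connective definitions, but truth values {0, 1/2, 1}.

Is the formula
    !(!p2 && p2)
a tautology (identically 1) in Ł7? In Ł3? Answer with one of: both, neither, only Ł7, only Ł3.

In Ł7: at p2 = 1/6 the value is 5/6 — not a tautology.
In Ł3: at p2 = 1/2 the value is 1/2 — not a tautology.

neither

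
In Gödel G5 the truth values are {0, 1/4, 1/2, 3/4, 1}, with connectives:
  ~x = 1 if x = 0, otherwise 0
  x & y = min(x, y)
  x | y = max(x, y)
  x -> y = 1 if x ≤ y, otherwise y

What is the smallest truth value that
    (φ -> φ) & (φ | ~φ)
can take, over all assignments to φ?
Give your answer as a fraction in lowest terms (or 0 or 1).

1/4

Take φ = 1/4:
φ -> φ = 1/4 -> 1/4 = 1
~φ = ~1/4 = 0
φ | ~φ = 1/4 | 0 = 1/4
(φ -> φ) & (φ | ~φ) = 1 & 1/4 = 1/4
No assignment yields a value below 1/4, so this is the minimum.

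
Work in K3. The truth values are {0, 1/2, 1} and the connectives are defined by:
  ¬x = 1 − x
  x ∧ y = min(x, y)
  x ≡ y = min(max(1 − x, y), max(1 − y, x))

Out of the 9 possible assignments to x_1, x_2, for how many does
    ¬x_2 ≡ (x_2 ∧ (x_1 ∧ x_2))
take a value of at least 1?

1

x_1 = 0, x_2 = 0 ↦ 0  <
x_1 = 0, x_2 = 1/2 ↦ 1/2  <
x_1 = 0, x_2 = 1 ↦ 1  ≥
x_1 = 1/2, x_2 = 0 ↦ 0  <
x_1 = 1/2, x_2 = 1/2 ↦ 1/2  <
x_1 = 1/2, x_2 = 1 ↦ 1/2  <
x_1 = 1, x_2 = 0 ↦ 0  <
x_1 = 1, x_2 = 1/2 ↦ 1/2  <
x_1 = 1, x_2 = 1 ↦ 0  <
So 1 of the 9 assignments meets the threshold.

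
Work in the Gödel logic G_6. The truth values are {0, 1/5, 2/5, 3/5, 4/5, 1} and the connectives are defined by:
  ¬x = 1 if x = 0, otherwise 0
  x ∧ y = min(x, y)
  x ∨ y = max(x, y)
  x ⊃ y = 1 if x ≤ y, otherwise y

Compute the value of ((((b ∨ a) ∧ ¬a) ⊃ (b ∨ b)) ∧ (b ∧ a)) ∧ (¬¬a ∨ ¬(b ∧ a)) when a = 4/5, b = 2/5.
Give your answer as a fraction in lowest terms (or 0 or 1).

b ∨ a = 2/5 ∨ 4/5 = 4/5
¬a = ¬4/5 = 0
(b ∨ a) ∧ ¬a = 4/5 ∧ 0 = 0
b ∨ b = 2/5 ∨ 2/5 = 2/5
((b ∨ a) ∧ ¬a) ⊃ (b ∨ b) = 0 ⊃ 2/5 = 1
b ∧ a = 2/5 ∧ 4/5 = 2/5
(((b ∨ a) ∧ ¬a) ⊃ (b ∨ b)) ∧ (b ∧ a) = 1 ∧ 2/5 = 2/5
¬a = ¬4/5 = 0
¬¬a = ¬0 = 1
b ∧ a = 2/5 ∧ 4/5 = 2/5
¬(b ∧ a) = ¬2/5 = 0
¬¬a ∨ ¬(b ∧ a) = 1 ∨ 0 = 1
((((b ∨ a) ∧ ¬a) ⊃ (b ∨ b)) ∧ (b ∧ a)) ∧ (¬¬a ∨ ¬(b ∧ a)) = 2/5 ∧ 1 = 2/5

2/5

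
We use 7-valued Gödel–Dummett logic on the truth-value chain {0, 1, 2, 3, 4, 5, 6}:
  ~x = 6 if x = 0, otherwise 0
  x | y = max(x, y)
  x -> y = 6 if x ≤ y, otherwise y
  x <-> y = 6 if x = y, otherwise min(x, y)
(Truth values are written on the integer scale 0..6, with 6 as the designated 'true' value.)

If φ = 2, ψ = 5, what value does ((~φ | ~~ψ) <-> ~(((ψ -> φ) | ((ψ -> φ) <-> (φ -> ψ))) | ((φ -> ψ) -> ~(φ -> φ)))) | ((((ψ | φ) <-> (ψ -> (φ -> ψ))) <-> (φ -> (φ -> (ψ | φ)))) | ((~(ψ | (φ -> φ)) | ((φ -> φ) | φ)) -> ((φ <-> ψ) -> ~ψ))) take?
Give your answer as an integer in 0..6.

~φ = ~2 = 0
~ψ = ~5 = 0
~~ψ = ~0 = 6
~φ | ~~ψ = 0 | 6 = 6
ψ -> φ = 5 -> 2 = 2
ψ -> φ = 5 -> 2 = 2
φ -> ψ = 2 -> 5 = 6
(ψ -> φ) <-> (φ -> ψ) = 2 <-> 6 = 2
(ψ -> φ) | ((ψ -> φ) <-> (φ -> ψ)) = 2 | 2 = 2
φ -> ψ = 2 -> 5 = 6
φ -> φ = 2 -> 2 = 6
~(φ -> φ) = ~6 = 0
(φ -> ψ) -> ~(φ -> φ) = 6 -> 0 = 0
((ψ -> φ) | ((ψ -> φ) <-> (φ -> ψ))) | ((φ -> ψ) -> ~(φ -> φ)) = 2 | 0 = 2
~(((ψ -> φ) | ((ψ -> φ) <-> (φ -> ψ))) | ((φ -> ψ) -> ~(φ -> φ))) = ~2 = 0
(~φ | ~~ψ) <-> ~(((ψ -> φ) | ((ψ -> φ) <-> (φ -> ψ))) | ((φ -> ψ) -> ~(φ -> φ))) = 6 <-> 0 = 0
ψ | φ = 5 | 2 = 5
φ -> ψ = 2 -> 5 = 6
ψ -> (φ -> ψ) = 5 -> 6 = 6
(ψ | φ) <-> (ψ -> (φ -> ψ)) = 5 <-> 6 = 5
ψ | φ = 5 | 2 = 5
φ -> (ψ | φ) = 2 -> 5 = 6
φ -> (φ -> (ψ | φ)) = 2 -> 6 = 6
((ψ | φ) <-> (ψ -> (φ -> ψ))) <-> (φ -> (φ -> (ψ | φ))) = 5 <-> 6 = 5
φ -> φ = 2 -> 2 = 6
ψ | (φ -> φ) = 5 | 6 = 6
~(ψ | (φ -> φ)) = ~6 = 0
φ -> φ = 2 -> 2 = 6
(φ -> φ) | φ = 6 | 2 = 6
~(ψ | (φ -> φ)) | ((φ -> φ) | φ) = 0 | 6 = 6
φ <-> ψ = 2 <-> 5 = 2
~ψ = ~5 = 0
(φ <-> ψ) -> ~ψ = 2 -> 0 = 0
(~(ψ | (φ -> φ)) | ((φ -> φ) | φ)) -> ((φ <-> ψ) -> ~ψ) = 6 -> 0 = 0
(((ψ | φ) <-> (ψ -> (φ -> ψ))) <-> (φ -> (φ -> (ψ | φ)))) | ((~(ψ | (φ -> φ)) | ((φ -> φ) | φ)) -> ((φ <-> ψ) -> ~ψ)) = 5 | 0 = 5
((~φ | ~~ψ) <-> ~(((ψ -> φ) | ((ψ -> φ) <-> (φ -> ψ))) | ((φ -> ψ) -> ~(φ -> φ)))) | ((((ψ | φ) <-> (ψ -> (φ -> ψ))) <-> (φ -> (φ -> (ψ | φ)))) | ((~(ψ | (φ -> φ)) | ((φ -> φ) | φ)) -> ((φ <-> ψ) -> ~ψ))) = 0 | 5 = 5

5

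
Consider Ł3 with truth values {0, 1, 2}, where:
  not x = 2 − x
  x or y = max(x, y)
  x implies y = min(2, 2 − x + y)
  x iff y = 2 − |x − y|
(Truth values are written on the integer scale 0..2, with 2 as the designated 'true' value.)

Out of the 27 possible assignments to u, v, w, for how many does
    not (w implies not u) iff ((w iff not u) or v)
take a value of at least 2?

value 2: 6 assignments (counts)
value 1: 8 assignments
value 0: 13 assignments
So 6 of the 27 assignments meet the threshold.

6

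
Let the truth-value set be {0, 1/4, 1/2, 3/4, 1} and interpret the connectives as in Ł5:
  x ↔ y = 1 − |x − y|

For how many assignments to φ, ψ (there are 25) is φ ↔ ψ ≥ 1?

value 1: 5 assignments (counts)
value 3/4: 8 assignments
value 1/2: 6 assignments
value 1/4: 4 assignments
value 0: 2 assignments
So 5 of the 25 assignments meet the threshold.

5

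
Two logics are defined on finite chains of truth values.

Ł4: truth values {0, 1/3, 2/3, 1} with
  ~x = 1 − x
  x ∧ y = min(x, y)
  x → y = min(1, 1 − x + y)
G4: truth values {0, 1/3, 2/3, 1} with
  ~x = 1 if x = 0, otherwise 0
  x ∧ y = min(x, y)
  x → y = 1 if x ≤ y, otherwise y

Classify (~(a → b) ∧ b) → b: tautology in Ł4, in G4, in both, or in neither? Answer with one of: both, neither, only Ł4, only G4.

In Ł4: every assignment gives 1 — tautology.
In G4: every assignment gives 1 — tautology.

both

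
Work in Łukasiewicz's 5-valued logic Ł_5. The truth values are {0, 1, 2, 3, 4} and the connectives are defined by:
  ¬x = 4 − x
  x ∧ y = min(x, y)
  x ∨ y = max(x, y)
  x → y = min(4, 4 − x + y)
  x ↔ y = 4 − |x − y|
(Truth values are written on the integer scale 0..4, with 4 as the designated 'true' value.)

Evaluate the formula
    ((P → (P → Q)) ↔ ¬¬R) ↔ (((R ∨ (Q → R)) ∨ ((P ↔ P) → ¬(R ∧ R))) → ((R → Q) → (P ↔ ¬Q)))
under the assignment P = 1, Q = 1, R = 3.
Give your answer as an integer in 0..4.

P → Q = 1 → 1 = 4
P → (P → Q) = 1 → 4 = 4
¬R = ¬3 = 1
¬¬R = ¬1 = 3
(P → (P → Q)) ↔ ¬¬R = 4 ↔ 3 = 3
Q → R = 1 → 3 = 4
R ∨ (Q → R) = 3 ∨ 4 = 4
P ↔ P = 1 ↔ 1 = 4
R ∧ R = 3 ∧ 3 = 3
¬(R ∧ R) = ¬3 = 1
(P ↔ P) → ¬(R ∧ R) = 4 → 1 = 1
(R ∨ (Q → R)) ∨ ((P ↔ P) → ¬(R ∧ R)) = 4 ∨ 1 = 4
R → Q = 3 → 1 = 2
¬Q = ¬1 = 3
P ↔ ¬Q = 1 ↔ 3 = 2
(R → Q) → (P ↔ ¬Q) = 2 → 2 = 4
((R ∨ (Q → R)) ∨ ((P ↔ P) → ¬(R ∧ R))) → ((R → Q) → (P ↔ ¬Q)) = 4 → 4 = 4
((P → (P → Q)) ↔ ¬¬R) ↔ (((R ∨ (Q → R)) ∨ ((P ↔ P) → ¬(R ∧ R))) → ((R → Q) → (P ↔ ¬Q))) = 3 ↔ 4 = 3

3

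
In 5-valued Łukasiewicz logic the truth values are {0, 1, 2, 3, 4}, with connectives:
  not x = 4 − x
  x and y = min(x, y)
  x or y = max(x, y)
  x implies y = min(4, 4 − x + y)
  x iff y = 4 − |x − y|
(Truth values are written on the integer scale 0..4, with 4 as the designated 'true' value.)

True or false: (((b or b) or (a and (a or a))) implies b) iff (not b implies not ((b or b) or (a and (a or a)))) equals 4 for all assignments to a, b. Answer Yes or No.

At a = 2, b = 2, for instance:
b or b = 2 or 2 = 2
a or a = 2 or 2 = 2
a and (a or a) = 2 and 2 = 2
(b or b) or (a and (a or a)) = 2 or 2 = 2
((b or b) or (a and (a or a))) implies b = 2 implies 2 = 4
not b = not 2 = 2
not ((b or b) or (a and (a or a))) = not 2 = 2
not b implies not ((b or b) or (a and (a or a))) = 2 implies 2 = 4
(((b or b) or (a and (a or a))) implies b) iff (not b implies not ((b or b) or (a and (a or a)))) = 4 iff 4 = 4
and checking the remaining 24 assignments likewise gives ≥ 4 in every case.

Yes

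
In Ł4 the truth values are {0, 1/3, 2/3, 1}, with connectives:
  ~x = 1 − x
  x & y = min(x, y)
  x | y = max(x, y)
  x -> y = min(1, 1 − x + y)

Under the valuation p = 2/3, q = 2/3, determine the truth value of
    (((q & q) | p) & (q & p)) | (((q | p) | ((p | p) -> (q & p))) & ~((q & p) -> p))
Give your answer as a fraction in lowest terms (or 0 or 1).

2/3

q & q = 2/3 & 2/3 = 2/3
(q & q) | p = 2/3 | 2/3 = 2/3
q & p = 2/3 & 2/3 = 2/3
((q & q) | p) & (q & p) = 2/3 & 2/3 = 2/3
q | p = 2/3 | 2/3 = 2/3
p | p = 2/3 | 2/3 = 2/3
q & p = 2/3 & 2/3 = 2/3
(p | p) -> (q & p) = 2/3 -> 2/3 = 1
(q | p) | ((p | p) -> (q & p)) = 2/3 | 1 = 1
q & p = 2/3 & 2/3 = 2/3
(q & p) -> p = 2/3 -> 2/3 = 1
~((q & p) -> p) = ~1 = 0
((q | p) | ((p | p) -> (q & p))) & ~((q & p) -> p) = 1 & 0 = 0
(((q & q) | p) & (q & p)) | (((q | p) | ((p | p) -> (q & p))) & ~((q & p) -> p)) = 2/3 | 0 = 2/3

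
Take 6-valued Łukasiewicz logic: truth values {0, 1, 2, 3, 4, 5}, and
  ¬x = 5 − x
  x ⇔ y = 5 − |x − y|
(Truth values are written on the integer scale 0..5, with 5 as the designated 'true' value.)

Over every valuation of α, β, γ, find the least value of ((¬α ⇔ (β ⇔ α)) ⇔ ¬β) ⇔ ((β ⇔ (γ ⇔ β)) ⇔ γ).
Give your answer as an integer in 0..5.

1

Take α = 0, β = 2, γ = 0:
¬α = ¬0 = 5
β ⇔ α = 2 ⇔ 0 = 3
¬α ⇔ (β ⇔ α) = 5 ⇔ 3 = 3
¬β = ¬2 = 3
(¬α ⇔ (β ⇔ α)) ⇔ ¬β = 3 ⇔ 3 = 5
γ ⇔ β = 0 ⇔ 2 = 3
β ⇔ (γ ⇔ β) = 2 ⇔ 3 = 4
(β ⇔ (γ ⇔ β)) ⇔ γ = 4 ⇔ 0 = 1
((¬α ⇔ (β ⇔ α)) ⇔ ¬β) ⇔ ((β ⇔ (γ ⇔ β)) ⇔ γ) = 5 ⇔ 1 = 1
No assignment yields a value below 1, so this is the minimum.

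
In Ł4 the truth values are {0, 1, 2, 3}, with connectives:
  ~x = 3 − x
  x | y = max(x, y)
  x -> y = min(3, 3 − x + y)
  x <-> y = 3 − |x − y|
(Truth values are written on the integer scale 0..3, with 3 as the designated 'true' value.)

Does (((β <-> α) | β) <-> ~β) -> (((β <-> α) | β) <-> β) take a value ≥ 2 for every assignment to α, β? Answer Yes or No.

Counterexample: take α = 0, β = 0.
β <-> α = 0 <-> 0 = 3
(β <-> α) | β = 3 | 0 = 3
~β = ~0 = 3
((β <-> α) | β) <-> ~β = 3 <-> 3 = 3
β <-> α = 0 <-> 0 = 3
(β <-> α) | β = 3 | 0 = 3
((β <-> α) | β) <-> β = 3 <-> 0 = 0
(((β <-> α) | β) <-> ~β) -> (((β <-> α) | β) <-> β) = 3 -> 0 = 0
This gives 0, which is below 2.

No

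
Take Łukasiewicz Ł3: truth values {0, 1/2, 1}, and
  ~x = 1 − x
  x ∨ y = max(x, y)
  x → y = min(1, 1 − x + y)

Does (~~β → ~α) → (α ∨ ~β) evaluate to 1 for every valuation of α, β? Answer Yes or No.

Counterexample: take α = 0, β = 1/2.
~β = ~1/2 = 1/2
~~β = ~1/2 = 1/2
~α = ~0 = 1
~~β → ~α = 1/2 → 1 = 1
~β = ~1/2 = 1/2
α ∨ ~β = 0 ∨ 1/2 = 1/2
(~~β → ~α) → (α ∨ ~β) = 1 → 1/2 = 1/2
This gives 1/2 ≠ 1.

No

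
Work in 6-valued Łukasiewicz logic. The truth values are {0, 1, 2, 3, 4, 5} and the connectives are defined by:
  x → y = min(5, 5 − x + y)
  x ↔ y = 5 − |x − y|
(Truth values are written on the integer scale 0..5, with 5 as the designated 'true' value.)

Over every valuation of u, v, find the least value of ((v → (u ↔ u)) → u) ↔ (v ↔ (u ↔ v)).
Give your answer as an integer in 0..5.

1

Take u = 0, v = 2:
u ↔ u = 0 ↔ 0 = 5
v → (u ↔ u) = 2 → 5 = 5
(v → (u ↔ u)) → u = 5 → 0 = 0
u ↔ v = 0 ↔ 2 = 3
v ↔ (u ↔ v) = 2 ↔ 3 = 4
((v → (u ↔ u)) → u) ↔ (v ↔ (u ↔ v)) = 0 ↔ 4 = 1
No assignment yields a value below 1, so this is the minimum.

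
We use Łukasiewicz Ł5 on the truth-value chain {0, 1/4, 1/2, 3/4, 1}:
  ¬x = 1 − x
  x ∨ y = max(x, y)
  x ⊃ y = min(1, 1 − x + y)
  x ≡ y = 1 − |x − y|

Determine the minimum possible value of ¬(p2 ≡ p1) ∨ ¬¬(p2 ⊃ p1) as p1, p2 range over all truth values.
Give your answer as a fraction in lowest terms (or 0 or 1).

Take p1 = 0, p2 = 1/2:
p2 ≡ p1 = 1/2 ≡ 0 = 1/2
¬(p2 ≡ p1) = ¬1/2 = 1/2
p2 ⊃ p1 = 1/2 ⊃ 0 = 1/2
¬(p2 ⊃ p1) = ¬1/2 = 1/2
¬¬(p2 ⊃ p1) = ¬1/2 = 1/2
¬(p2 ≡ p1) ∨ ¬¬(p2 ⊃ p1) = 1/2 ∨ 1/2 = 1/2
No assignment yields a value below 1/2, so this is the minimum.

1/2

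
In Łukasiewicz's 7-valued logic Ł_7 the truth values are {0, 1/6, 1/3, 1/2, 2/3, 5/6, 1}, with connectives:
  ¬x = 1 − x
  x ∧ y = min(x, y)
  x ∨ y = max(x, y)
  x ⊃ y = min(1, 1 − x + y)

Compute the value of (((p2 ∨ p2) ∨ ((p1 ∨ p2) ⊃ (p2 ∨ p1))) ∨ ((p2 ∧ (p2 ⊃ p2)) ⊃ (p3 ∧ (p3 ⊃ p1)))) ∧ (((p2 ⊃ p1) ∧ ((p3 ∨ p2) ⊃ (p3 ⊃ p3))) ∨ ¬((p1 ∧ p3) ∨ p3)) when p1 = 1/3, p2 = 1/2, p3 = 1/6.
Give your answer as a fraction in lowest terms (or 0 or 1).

5/6

p2 ∨ p2 = 1/2 ∨ 1/2 = 1/2
p1 ∨ p2 = 1/3 ∨ 1/2 = 1/2
p2 ∨ p1 = 1/2 ∨ 1/3 = 1/2
(p1 ∨ p2) ⊃ (p2 ∨ p1) = 1/2 ⊃ 1/2 = 1
(p2 ∨ p2) ∨ ((p1 ∨ p2) ⊃ (p2 ∨ p1)) = 1/2 ∨ 1 = 1
p2 ⊃ p2 = 1/2 ⊃ 1/2 = 1
p2 ∧ (p2 ⊃ p2) = 1/2 ∧ 1 = 1/2
p3 ⊃ p1 = 1/6 ⊃ 1/3 = 1
p3 ∧ (p3 ⊃ p1) = 1/6 ∧ 1 = 1/6
(p2 ∧ (p2 ⊃ p2)) ⊃ (p3 ∧ (p3 ⊃ p1)) = 1/2 ⊃ 1/6 = 2/3
((p2 ∨ p2) ∨ ((p1 ∨ p2) ⊃ (p2 ∨ p1))) ∨ ((p2 ∧ (p2 ⊃ p2)) ⊃ (p3 ∧ (p3 ⊃ p1))) = 1 ∨ 2/3 = 1
p2 ⊃ p1 = 1/2 ⊃ 1/3 = 5/6
p3 ∨ p2 = 1/6 ∨ 1/2 = 1/2
p3 ⊃ p3 = 1/6 ⊃ 1/6 = 1
(p3 ∨ p2) ⊃ (p3 ⊃ p3) = 1/2 ⊃ 1 = 1
(p2 ⊃ p1) ∧ ((p3 ∨ p2) ⊃ (p3 ⊃ p3)) = 5/6 ∧ 1 = 5/6
p1 ∧ p3 = 1/3 ∧ 1/6 = 1/6
(p1 ∧ p3) ∨ p3 = 1/6 ∨ 1/6 = 1/6
¬((p1 ∧ p3) ∨ p3) = ¬1/6 = 5/6
((p2 ⊃ p1) ∧ ((p3 ∨ p2) ⊃ (p3 ⊃ p3))) ∨ ¬((p1 ∧ p3) ∨ p3) = 5/6 ∨ 5/6 = 5/6
(((p2 ∨ p2) ∨ ((p1 ∨ p2) ⊃ (p2 ∨ p1))) ∨ ((p2 ∧ (p2 ⊃ p2)) ⊃ (p3 ∧ (p3 ⊃ p1)))) ∧ (((p2 ⊃ p1) ∧ ((p3 ∨ p2) ⊃ (p3 ⊃ p3))) ∨ ¬((p1 ∧ p3) ∨ p3)) = 1 ∧ 5/6 = 5/6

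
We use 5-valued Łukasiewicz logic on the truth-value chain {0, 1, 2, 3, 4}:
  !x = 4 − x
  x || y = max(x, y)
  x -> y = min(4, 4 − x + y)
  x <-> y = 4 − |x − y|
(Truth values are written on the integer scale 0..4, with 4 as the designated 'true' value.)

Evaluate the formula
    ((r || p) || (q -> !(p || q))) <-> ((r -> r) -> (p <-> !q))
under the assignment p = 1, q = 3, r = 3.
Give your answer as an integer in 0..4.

3

r || p = 3 || 1 = 3
p || q = 1 || 3 = 3
!(p || q) = !3 = 1
q -> !(p || q) = 3 -> 1 = 2
(r || p) || (q -> !(p || q)) = 3 || 2 = 3
r -> r = 3 -> 3 = 4
!q = !3 = 1
p <-> !q = 1 <-> 1 = 4
(r -> r) -> (p <-> !q) = 4 -> 4 = 4
((r || p) || (q -> !(p || q))) <-> ((r -> r) -> (p <-> !q)) = 3 <-> 4 = 3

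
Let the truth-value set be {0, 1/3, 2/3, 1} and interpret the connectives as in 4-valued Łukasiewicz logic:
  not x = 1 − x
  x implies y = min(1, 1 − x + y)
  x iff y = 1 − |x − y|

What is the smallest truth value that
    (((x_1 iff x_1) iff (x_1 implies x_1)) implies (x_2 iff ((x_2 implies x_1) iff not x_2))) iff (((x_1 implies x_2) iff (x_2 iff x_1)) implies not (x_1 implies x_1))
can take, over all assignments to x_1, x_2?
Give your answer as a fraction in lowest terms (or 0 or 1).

1/3

Take x_1 = 1/3, x_2 = 1/3:
x_1 iff x_1 = 1/3 iff 1/3 = 1
x_1 implies x_1 = 1/3 implies 1/3 = 1
(x_1 iff x_1) iff (x_1 implies x_1) = 1 iff 1 = 1
x_2 implies x_1 = 1/3 implies 1/3 = 1
not x_2 = not 1/3 = 2/3
(x_2 implies x_1) iff not x_2 = 1 iff 2/3 = 2/3
x_2 iff ((x_2 implies x_1) iff not x_2) = 1/3 iff 2/3 = 2/3
((x_1 iff x_1) iff (x_1 implies x_1)) implies (x_2 iff ((x_2 implies x_1) iff not x_2)) = 1 implies 2/3 = 2/3
x_1 implies x_2 = 1/3 implies 1/3 = 1
x_2 iff x_1 = 1/3 iff 1/3 = 1
(x_1 implies x_2) iff (x_2 iff x_1) = 1 iff 1 = 1
x_1 implies x_1 = 1/3 implies 1/3 = 1
not (x_1 implies x_1) = not 1 = 0
((x_1 implies x_2) iff (x_2 iff x_1)) implies not (x_1 implies x_1) = 1 implies 0 = 0
(((x_1 iff x_1) iff (x_1 implies x_1)) implies (x_2 iff ((x_2 implies x_1) iff not x_2))) iff (((x_1 implies x_2) iff (x_2 iff x_1)) implies not (x_1 implies x_1)) = 2/3 iff 0 = 1/3
No assignment yields a value below 1/3, so this is the minimum.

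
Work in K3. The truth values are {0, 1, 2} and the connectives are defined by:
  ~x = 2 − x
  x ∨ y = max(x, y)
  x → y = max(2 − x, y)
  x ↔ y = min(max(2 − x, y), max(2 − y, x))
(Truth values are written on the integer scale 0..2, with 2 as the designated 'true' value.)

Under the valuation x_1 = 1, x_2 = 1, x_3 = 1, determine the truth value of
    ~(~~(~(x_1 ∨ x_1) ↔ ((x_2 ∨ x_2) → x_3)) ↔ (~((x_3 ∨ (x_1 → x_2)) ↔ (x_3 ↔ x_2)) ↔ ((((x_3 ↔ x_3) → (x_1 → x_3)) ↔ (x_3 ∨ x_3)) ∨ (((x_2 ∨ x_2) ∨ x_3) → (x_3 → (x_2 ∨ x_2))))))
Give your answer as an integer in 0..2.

x_1 ∨ x_1 = 1 ∨ 1 = 1
~(x_1 ∨ x_1) = ~1 = 1
x_2 ∨ x_2 = 1 ∨ 1 = 1
(x_2 ∨ x_2) → x_3 = 1 → 1 = 1
~(x_1 ∨ x_1) ↔ ((x_2 ∨ x_2) → x_3) = 1 ↔ 1 = 1
~(~(x_1 ∨ x_1) ↔ ((x_2 ∨ x_2) → x_3)) = ~1 = 1
~~(~(x_1 ∨ x_1) ↔ ((x_2 ∨ x_2) → x_3)) = ~1 = 1
x_1 → x_2 = 1 → 1 = 1
x_3 ∨ (x_1 → x_2) = 1 ∨ 1 = 1
x_3 ↔ x_2 = 1 ↔ 1 = 1
(x_3 ∨ (x_1 → x_2)) ↔ (x_3 ↔ x_2) = 1 ↔ 1 = 1
~((x_3 ∨ (x_1 → x_2)) ↔ (x_3 ↔ x_2)) = ~1 = 1
x_3 ↔ x_3 = 1 ↔ 1 = 1
x_1 → x_3 = 1 → 1 = 1
(x_3 ↔ x_3) → (x_1 → x_3) = 1 → 1 = 1
x_3 ∨ x_3 = 1 ∨ 1 = 1
((x_3 ↔ x_3) → (x_1 → x_3)) ↔ (x_3 ∨ x_3) = 1 ↔ 1 = 1
x_2 ∨ x_2 = 1 ∨ 1 = 1
(x_2 ∨ x_2) ∨ x_3 = 1 ∨ 1 = 1
x_2 ∨ x_2 = 1 ∨ 1 = 1
x_3 → (x_2 ∨ x_2) = 1 → 1 = 1
((x_2 ∨ x_2) ∨ x_3) → (x_3 → (x_2 ∨ x_2)) = 1 → 1 = 1
(((x_3 ↔ x_3) → (x_1 → x_3)) ↔ (x_3 ∨ x_3)) ∨ (((x_2 ∨ x_2) ∨ x_3) → (x_3 → (x_2 ∨ x_2))) = 1 ∨ 1 = 1
~((x_3 ∨ (x_1 → x_2)) ↔ (x_3 ↔ x_2)) ↔ ((((x_3 ↔ x_3) → (x_1 → x_3)) ↔ (x_3 ∨ x_3)) ∨ (((x_2 ∨ x_2) ∨ x_3) → (x_3 → (x_2 ∨ x_2)))) = 1 ↔ 1 = 1
~~(~(x_1 ∨ x_1) ↔ ((x_2 ∨ x_2) → x_3)) ↔ (~((x_3 ∨ (x_1 → x_2)) ↔ (x_3 ↔ x_2)) ↔ ((((x_3 ↔ x_3) → (x_1 → x_3)) ↔ (x_3 ∨ x_3)) ∨ (((x_2 ∨ x_2) ∨ x_3) → (x_3 → (x_2 ∨ x_2))))) = 1 ↔ 1 = 1
~(~~(~(x_1 ∨ x_1) ↔ ((x_2 ∨ x_2) → x_3)) ↔ (~((x_3 ∨ (x_1 → x_2)) ↔ (x_3 ↔ x_2)) ↔ ((((x_3 ↔ x_3) → (x_1 → x_3)) ↔ (x_3 ∨ x_3)) ∨ (((x_2 ∨ x_2) ∨ x_3) → (x_3 → (x_2 ∨ x_2)))))) = ~1 = 1

1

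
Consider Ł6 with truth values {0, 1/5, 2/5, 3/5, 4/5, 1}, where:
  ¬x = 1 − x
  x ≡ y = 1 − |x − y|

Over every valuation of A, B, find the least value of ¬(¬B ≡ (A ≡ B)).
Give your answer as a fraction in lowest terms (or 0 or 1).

0

Take A = 0, B = 0:
¬B = ¬0 = 1
A ≡ B = 0 ≡ 0 = 1
¬B ≡ (A ≡ B) = 1 ≡ 1 = 1
¬(¬B ≡ (A ≡ B)) = ¬1 = 0
No assignment yields a value below 0, so this is the minimum.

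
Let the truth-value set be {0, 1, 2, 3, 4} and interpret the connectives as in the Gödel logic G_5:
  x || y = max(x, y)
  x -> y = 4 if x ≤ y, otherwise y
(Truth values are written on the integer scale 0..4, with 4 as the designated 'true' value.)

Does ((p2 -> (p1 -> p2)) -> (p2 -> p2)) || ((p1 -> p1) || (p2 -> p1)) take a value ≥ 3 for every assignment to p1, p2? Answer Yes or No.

At p1 = 3, p2 = 2, for instance:
p1 -> p2 = 3 -> 2 = 2
p2 -> (p1 -> p2) = 2 -> 2 = 4
p2 -> p2 = 2 -> 2 = 4
(p2 -> (p1 -> p2)) -> (p2 -> p2) = 4 -> 4 = 4
p1 -> p1 = 3 -> 3 = 4
p2 -> p1 = 2 -> 3 = 4
(p1 -> p1) || (p2 -> p1) = 4 || 4 = 4
((p2 -> (p1 -> p2)) -> (p2 -> p2)) || ((p1 -> p1) || (p2 -> p1)) = 4 || 4 = 4
and checking the remaining 24 assignments likewise gives ≥ 3 in every case.

Yes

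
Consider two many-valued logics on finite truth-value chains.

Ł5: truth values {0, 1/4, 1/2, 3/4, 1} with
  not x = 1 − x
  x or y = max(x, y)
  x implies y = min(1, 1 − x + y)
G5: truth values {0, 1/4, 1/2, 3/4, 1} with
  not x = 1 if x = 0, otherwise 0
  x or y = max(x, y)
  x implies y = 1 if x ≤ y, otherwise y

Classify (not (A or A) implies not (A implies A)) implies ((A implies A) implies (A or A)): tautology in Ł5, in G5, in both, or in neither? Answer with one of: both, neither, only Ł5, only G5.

only Ł5

In Ł5: every assignment gives 1 — tautology.
In G5: at A = 1/4 the value is 1/4 — not a tautology.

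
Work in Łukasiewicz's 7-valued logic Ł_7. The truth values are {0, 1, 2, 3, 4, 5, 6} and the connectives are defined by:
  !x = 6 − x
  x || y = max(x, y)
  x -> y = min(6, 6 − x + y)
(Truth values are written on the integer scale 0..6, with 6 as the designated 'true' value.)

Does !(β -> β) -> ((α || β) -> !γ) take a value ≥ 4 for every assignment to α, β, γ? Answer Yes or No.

Yes

At α = 0, β = 2, γ = 6, for instance:
β -> β = 2 -> 2 = 6
!(β -> β) = !6 = 0
α || β = 0 || 2 = 2
!γ = !6 = 0
(α || β) -> !γ = 2 -> 0 = 4
!(β -> β) -> ((α || β) -> !γ) = 0 -> 4 = 6
and checking the remaining 342 assignments likewise gives ≥ 4 in every case.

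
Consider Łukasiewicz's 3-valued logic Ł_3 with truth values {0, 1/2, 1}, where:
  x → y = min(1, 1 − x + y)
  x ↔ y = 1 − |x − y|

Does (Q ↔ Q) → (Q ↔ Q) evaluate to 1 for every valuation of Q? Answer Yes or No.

Q = 0 ↦ 1
Q = 1/2 ↦ 1
Q = 1 ↦ 1
Every assignment gives a value ≥ 1.

Yes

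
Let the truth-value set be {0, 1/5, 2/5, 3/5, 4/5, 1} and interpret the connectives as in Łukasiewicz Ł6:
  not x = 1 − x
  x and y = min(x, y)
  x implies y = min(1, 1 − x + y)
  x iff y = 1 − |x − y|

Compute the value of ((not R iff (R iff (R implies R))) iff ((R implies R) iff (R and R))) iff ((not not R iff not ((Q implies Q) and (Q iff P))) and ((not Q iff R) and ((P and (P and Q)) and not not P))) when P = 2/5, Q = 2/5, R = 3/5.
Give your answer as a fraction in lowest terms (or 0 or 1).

not R = not 3/5 = 2/5
R implies R = 3/5 implies 3/5 = 1
R iff (R implies R) = 3/5 iff 1 = 3/5
not R iff (R iff (R implies R)) = 2/5 iff 3/5 = 4/5
R implies R = 3/5 implies 3/5 = 1
R and R = 3/5 and 3/5 = 3/5
(R implies R) iff (R and R) = 1 iff 3/5 = 3/5
(not R iff (R iff (R implies R))) iff ((R implies R) iff (R and R)) = 4/5 iff 3/5 = 4/5
not R = not 3/5 = 2/5
not not R = not 2/5 = 3/5
Q implies Q = 2/5 implies 2/5 = 1
Q iff P = 2/5 iff 2/5 = 1
(Q implies Q) and (Q iff P) = 1 and 1 = 1
not ((Q implies Q) and (Q iff P)) = not 1 = 0
not not R iff not ((Q implies Q) and (Q iff P)) = 3/5 iff 0 = 2/5
not Q = not 2/5 = 3/5
not Q iff R = 3/5 iff 3/5 = 1
P and Q = 2/5 and 2/5 = 2/5
P and (P and Q) = 2/5 and 2/5 = 2/5
not P = not 2/5 = 3/5
not not P = not 3/5 = 2/5
(P and (P and Q)) and not not P = 2/5 and 2/5 = 2/5
(not Q iff R) and ((P and (P and Q)) and not not P) = 1 and 2/5 = 2/5
(not not R iff not ((Q implies Q) and (Q iff P))) and ((not Q iff R) and ((P and (P and Q)) and not not P)) = 2/5 and 2/5 = 2/5
((not R iff (R iff (R implies R))) iff ((R implies R) iff (R and R))) iff ((not not R iff not ((Q implies Q) and (Q iff P))) and ((not Q iff R) and ((P and (P and Q)) and not not P))) = 4/5 iff 2/5 = 3/5

3/5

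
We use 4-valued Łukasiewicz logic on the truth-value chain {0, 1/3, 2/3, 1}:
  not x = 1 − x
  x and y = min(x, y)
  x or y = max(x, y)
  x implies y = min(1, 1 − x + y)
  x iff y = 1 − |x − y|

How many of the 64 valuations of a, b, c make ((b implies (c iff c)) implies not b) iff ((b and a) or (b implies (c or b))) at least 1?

value 1: 16 assignments (counts)
value 2/3: 16 assignments
value 1/3: 16 assignments
value 0: 16 assignments
So 16 of the 64 assignments meet the threshold.

16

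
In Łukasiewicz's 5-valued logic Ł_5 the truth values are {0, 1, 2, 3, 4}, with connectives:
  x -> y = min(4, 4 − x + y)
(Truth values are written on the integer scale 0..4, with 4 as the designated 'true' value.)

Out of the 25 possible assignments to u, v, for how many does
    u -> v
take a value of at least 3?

value 4: 15 assignments (counts)
value 3: 4 assignments (counts)
value 2: 3 assignments
value 1: 2 assignments
value 0: 1 assignment
So 19 of the 25 assignments meet the threshold.

19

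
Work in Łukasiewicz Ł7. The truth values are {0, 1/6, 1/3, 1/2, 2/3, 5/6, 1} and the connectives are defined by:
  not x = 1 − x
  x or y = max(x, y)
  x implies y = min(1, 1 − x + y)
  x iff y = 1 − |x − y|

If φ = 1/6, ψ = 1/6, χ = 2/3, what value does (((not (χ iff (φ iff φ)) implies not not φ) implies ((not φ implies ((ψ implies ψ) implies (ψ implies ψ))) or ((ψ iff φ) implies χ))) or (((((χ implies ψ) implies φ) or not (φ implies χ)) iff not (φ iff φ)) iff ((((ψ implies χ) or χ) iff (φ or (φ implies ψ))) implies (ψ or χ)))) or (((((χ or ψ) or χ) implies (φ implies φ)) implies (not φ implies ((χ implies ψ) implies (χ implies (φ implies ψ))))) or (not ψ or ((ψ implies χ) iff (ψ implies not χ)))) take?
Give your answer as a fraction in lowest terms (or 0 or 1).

φ iff φ = 1/6 iff 1/6 = 1
χ iff (φ iff φ) = 2/3 iff 1 = 2/3
not (χ iff (φ iff φ)) = not 2/3 = 1/3
not φ = not 1/6 = 5/6
not not φ = not 5/6 = 1/6
not (χ iff (φ iff φ)) implies not not φ = 1/3 implies 1/6 = 5/6
not φ = not 1/6 = 5/6
ψ implies ψ = 1/6 implies 1/6 = 1
ψ implies ψ = 1/6 implies 1/6 = 1
(ψ implies ψ) implies (ψ implies ψ) = 1 implies 1 = 1
not φ implies ((ψ implies ψ) implies (ψ implies ψ)) = 5/6 implies 1 = 1
ψ iff φ = 1/6 iff 1/6 = 1
(ψ iff φ) implies χ = 1 implies 2/3 = 2/3
(not φ implies ((ψ implies ψ) implies (ψ implies ψ))) or ((ψ iff φ) implies χ) = 1 or 2/3 = 1
(not (χ iff (φ iff φ)) implies not not φ) implies ((not φ implies ((ψ implies ψ) implies (ψ implies ψ))) or ((ψ iff φ) implies χ)) = 5/6 implies 1 = 1
χ implies ψ = 2/3 implies 1/6 = 1/2
(χ implies ψ) implies φ = 1/2 implies 1/6 = 2/3
φ implies χ = 1/6 implies 2/3 = 1
not (φ implies χ) = not 1 = 0
((χ implies ψ) implies φ) or not (φ implies χ) = 2/3 or 0 = 2/3
φ iff φ = 1/6 iff 1/6 = 1
not (φ iff φ) = not 1 = 0
(((χ implies ψ) implies φ) or not (φ implies χ)) iff not (φ iff φ) = 2/3 iff 0 = 1/3
ψ implies χ = 1/6 implies 2/3 = 1
(ψ implies χ) or χ = 1 or 2/3 = 1
φ implies ψ = 1/6 implies 1/6 = 1
φ or (φ implies ψ) = 1/6 or 1 = 1
((ψ implies χ) or χ) iff (φ or (φ implies ψ)) = 1 iff 1 = 1
ψ or χ = 1/6 or 2/3 = 2/3
(((ψ implies χ) or χ) iff (φ or (φ implies ψ))) implies (ψ or χ) = 1 implies 2/3 = 2/3
((((χ implies ψ) implies φ) or not (φ implies χ)) iff not (φ iff φ)) iff ((((ψ implies χ) or χ) iff (φ or (φ implies ψ))) implies (ψ or χ)) = 1/3 iff 2/3 = 2/3
((not (χ iff (φ iff φ)) implies not not φ) implies ((not φ implies ((ψ implies ψ) implies (ψ implies ψ))) or ((ψ iff φ) implies χ))) or (((((χ implies ψ) implies φ) or not (φ implies χ)) iff not (φ iff φ)) iff ((((ψ implies χ) or χ) iff (φ or (φ implies ψ))) implies (ψ or χ))) = 1 or 2/3 = 1
χ or ψ = 2/3 or 1/6 = 2/3
(χ or ψ) or χ = 2/3 or 2/3 = 2/3
φ implies φ = 1/6 implies 1/6 = 1
((χ or ψ) or χ) implies (φ implies φ) = 2/3 implies 1 = 1
not φ = not 1/6 = 5/6
χ implies ψ = 2/3 implies 1/6 = 1/2
φ implies ψ = 1/6 implies 1/6 = 1
χ implies (φ implies ψ) = 2/3 implies 1 = 1
(χ implies ψ) implies (χ implies (φ implies ψ)) = 1/2 implies 1 = 1
not φ implies ((χ implies ψ) implies (χ implies (φ implies ψ))) = 5/6 implies 1 = 1
(((χ or ψ) or χ) implies (φ implies φ)) implies (not φ implies ((χ implies ψ) implies (χ implies (φ implies ψ)))) = 1 implies 1 = 1
not ψ = not 1/6 = 5/6
ψ implies χ = 1/6 implies 2/3 = 1
not χ = not 2/3 = 1/3
ψ implies not χ = 1/6 implies 1/3 = 1
(ψ implies χ) iff (ψ implies not χ) = 1 iff 1 = 1
not ψ or ((ψ implies χ) iff (ψ implies not χ)) = 5/6 or 1 = 1
((((χ or ψ) or χ) implies (φ implies φ)) implies (not φ implies ((χ implies ψ) implies (χ implies (φ implies ψ))))) or (not ψ or ((ψ implies χ) iff (ψ implies not χ))) = 1 or 1 = 1
(((not (χ iff (φ iff φ)) implies not not φ) implies ((not φ implies ((ψ implies ψ) implies (ψ implies ψ))) or ((ψ iff φ) implies χ))) or (((((χ implies ψ) implies φ) or not (φ implies χ)) iff not (φ iff φ)) iff ((((ψ implies χ) or χ) iff (φ or (φ implies ψ))) implies (ψ or χ)))) or (((((χ or ψ) or χ) implies (φ implies φ)) implies (not φ implies ((χ implies ψ) implies (χ implies (φ implies ψ))))) or (not ψ or ((ψ implies χ) iff (ψ implies not χ)))) = 1 or 1 = 1

1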